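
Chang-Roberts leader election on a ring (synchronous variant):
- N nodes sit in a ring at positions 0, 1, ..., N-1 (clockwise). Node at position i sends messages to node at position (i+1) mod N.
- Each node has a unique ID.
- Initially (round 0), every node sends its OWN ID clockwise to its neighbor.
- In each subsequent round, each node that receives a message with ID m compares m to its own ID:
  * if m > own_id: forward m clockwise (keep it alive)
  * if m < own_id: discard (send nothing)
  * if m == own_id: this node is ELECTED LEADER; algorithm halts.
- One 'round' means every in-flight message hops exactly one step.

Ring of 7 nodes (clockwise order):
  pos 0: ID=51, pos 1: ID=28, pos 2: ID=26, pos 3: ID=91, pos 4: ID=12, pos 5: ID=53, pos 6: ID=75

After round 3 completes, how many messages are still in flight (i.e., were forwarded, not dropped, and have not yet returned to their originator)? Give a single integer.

Answer: 2

Derivation:
Round 1: pos1(id28) recv 51: fwd; pos2(id26) recv 28: fwd; pos3(id91) recv 26: drop; pos4(id12) recv 91: fwd; pos5(id53) recv 12: drop; pos6(id75) recv 53: drop; pos0(id51) recv 75: fwd
Round 2: pos2(id26) recv 51: fwd; pos3(id91) recv 28: drop; pos5(id53) recv 91: fwd; pos1(id28) recv 75: fwd
Round 3: pos3(id91) recv 51: drop; pos6(id75) recv 91: fwd; pos2(id26) recv 75: fwd
After round 3: 2 messages still in flight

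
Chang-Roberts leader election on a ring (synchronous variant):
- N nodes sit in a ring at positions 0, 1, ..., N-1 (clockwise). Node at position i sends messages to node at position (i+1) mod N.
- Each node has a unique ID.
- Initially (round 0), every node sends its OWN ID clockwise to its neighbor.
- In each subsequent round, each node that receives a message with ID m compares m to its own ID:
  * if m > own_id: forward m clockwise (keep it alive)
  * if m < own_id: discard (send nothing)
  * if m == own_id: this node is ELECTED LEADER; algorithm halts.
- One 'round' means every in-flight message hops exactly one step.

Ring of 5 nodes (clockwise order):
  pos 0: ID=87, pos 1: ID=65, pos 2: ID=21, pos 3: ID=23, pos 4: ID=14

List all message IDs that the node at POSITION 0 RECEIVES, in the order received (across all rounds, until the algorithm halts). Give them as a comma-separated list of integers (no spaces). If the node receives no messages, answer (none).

Answer: 14,23,65,87

Derivation:
Round 1: pos1(id65) recv 87: fwd; pos2(id21) recv 65: fwd; pos3(id23) recv 21: drop; pos4(id14) recv 23: fwd; pos0(id87) recv 14: drop
Round 2: pos2(id21) recv 87: fwd; pos3(id23) recv 65: fwd; pos0(id87) recv 23: drop
Round 3: pos3(id23) recv 87: fwd; pos4(id14) recv 65: fwd
Round 4: pos4(id14) recv 87: fwd; pos0(id87) recv 65: drop
Round 5: pos0(id87) recv 87: ELECTED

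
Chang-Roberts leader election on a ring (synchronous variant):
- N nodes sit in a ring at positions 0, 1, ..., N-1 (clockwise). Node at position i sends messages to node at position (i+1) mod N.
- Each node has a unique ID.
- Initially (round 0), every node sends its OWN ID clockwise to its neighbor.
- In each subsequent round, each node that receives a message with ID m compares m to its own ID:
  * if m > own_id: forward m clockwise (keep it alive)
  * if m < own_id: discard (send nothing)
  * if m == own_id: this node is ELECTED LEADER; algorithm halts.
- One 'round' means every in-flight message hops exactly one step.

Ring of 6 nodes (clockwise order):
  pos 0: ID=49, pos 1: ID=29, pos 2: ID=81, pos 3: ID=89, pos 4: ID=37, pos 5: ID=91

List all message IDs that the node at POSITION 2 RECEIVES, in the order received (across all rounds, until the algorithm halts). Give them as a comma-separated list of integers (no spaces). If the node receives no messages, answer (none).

Answer: 29,49,91

Derivation:
Round 1: pos1(id29) recv 49: fwd; pos2(id81) recv 29: drop; pos3(id89) recv 81: drop; pos4(id37) recv 89: fwd; pos5(id91) recv 37: drop; pos0(id49) recv 91: fwd
Round 2: pos2(id81) recv 49: drop; pos5(id91) recv 89: drop; pos1(id29) recv 91: fwd
Round 3: pos2(id81) recv 91: fwd
Round 4: pos3(id89) recv 91: fwd
Round 5: pos4(id37) recv 91: fwd
Round 6: pos5(id91) recv 91: ELECTED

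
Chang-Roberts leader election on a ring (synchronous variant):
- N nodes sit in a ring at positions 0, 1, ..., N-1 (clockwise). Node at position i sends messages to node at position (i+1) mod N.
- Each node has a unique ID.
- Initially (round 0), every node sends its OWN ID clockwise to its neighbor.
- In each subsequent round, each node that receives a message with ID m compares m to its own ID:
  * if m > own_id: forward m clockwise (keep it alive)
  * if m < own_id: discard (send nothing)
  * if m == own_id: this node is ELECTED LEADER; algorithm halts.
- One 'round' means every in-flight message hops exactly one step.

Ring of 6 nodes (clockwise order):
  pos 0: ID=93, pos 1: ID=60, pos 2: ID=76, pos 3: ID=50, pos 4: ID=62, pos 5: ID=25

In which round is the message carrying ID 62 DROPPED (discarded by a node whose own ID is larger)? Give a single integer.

Round 1: pos1(id60) recv 93: fwd; pos2(id76) recv 60: drop; pos3(id50) recv 76: fwd; pos4(id62) recv 50: drop; pos5(id25) recv 62: fwd; pos0(id93) recv 25: drop
Round 2: pos2(id76) recv 93: fwd; pos4(id62) recv 76: fwd; pos0(id93) recv 62: drop
Round 3: pos3(id50) recv 93: fwd; pos5(id25) recv 76: fwd
Round 4: pos4(id62) recv 93: fwd; pos0(id93) recv 76: drop
Round 5: pos5(id25) recv 93: fwd
Round 6: pos0(id93) recv 93: ELECTED
Message ID 62 originates at pos 4; dropped at pos 0 in round 2

Answer: 2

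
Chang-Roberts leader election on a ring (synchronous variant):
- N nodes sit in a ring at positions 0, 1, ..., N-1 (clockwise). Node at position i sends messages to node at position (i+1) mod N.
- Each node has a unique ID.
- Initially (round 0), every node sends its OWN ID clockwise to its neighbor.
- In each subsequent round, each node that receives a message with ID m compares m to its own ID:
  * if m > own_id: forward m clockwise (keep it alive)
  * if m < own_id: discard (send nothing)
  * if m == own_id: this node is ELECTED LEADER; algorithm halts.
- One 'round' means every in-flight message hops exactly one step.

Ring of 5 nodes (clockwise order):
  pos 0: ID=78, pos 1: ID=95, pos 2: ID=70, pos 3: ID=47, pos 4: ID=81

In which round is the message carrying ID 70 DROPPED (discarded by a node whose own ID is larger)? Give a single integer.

Round 1: pos1(id95) recv 78: drop; pos2(id70) recv 95: fwd; pos3(id47) recv 70: fwd; pos4(id81) recv 47: drop; pos0(id78) recv 81: fwd
Round 2: pos3(id47) recv 95: fwd; pos4(id81) recv 70: drop; pos1(id95) recv 81: drop
Round 3: pos4(id81) recv 95: fwd
Round 4: pos0(id78) recv 95: fwd
Round 5: pos1(id95) recv 95: ELECTED
Message ID 70 originates at pos 2; dropped at pos 4 in round 2

Answer: 2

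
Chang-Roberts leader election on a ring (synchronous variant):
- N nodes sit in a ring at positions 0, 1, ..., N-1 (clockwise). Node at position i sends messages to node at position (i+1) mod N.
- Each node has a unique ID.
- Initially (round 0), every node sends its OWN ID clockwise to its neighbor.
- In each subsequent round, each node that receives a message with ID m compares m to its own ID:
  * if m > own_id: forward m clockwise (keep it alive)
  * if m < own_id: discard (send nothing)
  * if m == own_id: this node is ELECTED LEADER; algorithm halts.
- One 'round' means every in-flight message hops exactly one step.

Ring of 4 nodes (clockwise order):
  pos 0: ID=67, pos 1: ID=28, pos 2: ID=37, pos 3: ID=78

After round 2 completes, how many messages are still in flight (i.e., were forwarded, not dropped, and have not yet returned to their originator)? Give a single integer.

Answer: 2

Derivation:
Round 1: pos1(id28) recv 67: fwd; pos2(id37) recv 28: drop; pos3(id78) recv 37: drop; pos0(id67) recv 78: fwd
Round 2: pos2(id37) recv 67: fwd; pos1(id28) recv 78: fwd
After round 2: 2 messages still in flight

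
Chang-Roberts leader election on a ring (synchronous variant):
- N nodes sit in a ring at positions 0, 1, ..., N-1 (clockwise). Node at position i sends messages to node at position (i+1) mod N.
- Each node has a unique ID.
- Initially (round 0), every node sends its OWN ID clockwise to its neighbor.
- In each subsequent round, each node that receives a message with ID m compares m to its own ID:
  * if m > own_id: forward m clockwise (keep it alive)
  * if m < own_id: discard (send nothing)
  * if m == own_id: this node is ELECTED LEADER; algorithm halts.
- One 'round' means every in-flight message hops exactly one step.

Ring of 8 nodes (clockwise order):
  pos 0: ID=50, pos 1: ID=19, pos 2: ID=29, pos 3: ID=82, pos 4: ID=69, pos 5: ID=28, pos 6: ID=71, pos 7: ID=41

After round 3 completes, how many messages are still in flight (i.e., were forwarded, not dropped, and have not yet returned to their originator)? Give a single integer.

Round 1: pos1(id19) recv 50: fwd; pos2(id29) recv 19: drop; pos3(id82) recv 29: drop; pos4(id69) recv 82: fwd; pos5(id28) recv 69: fwd; pos6(id71) recv 28: drop; pos7(id41) recv 71: fwd; pos0(id50) recv 41: drop
Round 2: pos2(id29) recv 50: fwd; pos5(id28) recv 82: fwd; pos6(id71) recv 69: drop; pos0(id50) recv 71: fwd
Round 3: pos3(id82) recv 50: drop; pos6(id71) recv 82: fwd; pos1(id19) recv 71: fwd
After round 3: 2 messages still in flight

Answer: 2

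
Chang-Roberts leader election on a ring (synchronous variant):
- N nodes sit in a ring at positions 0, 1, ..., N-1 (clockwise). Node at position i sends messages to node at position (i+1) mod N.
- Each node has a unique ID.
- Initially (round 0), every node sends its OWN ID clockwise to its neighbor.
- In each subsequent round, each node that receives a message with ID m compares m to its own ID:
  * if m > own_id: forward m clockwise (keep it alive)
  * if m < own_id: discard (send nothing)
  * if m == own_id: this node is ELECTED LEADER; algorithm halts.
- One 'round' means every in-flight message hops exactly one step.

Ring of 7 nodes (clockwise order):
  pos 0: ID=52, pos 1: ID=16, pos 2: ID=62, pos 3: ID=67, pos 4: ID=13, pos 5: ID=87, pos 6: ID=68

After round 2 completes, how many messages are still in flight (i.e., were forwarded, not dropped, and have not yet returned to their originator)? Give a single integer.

Answer: 2

Derivation:
Round 1: pos1(id16) recv 52: fwd; pos2(id62) recv 16: drop; pos3(id67) recv 62: drop; pos4(id13) recv 67: fwd; pos5(id87) recv 13: drop; pos6(id68) recv 87: fwd; pos0(id52) recv 68: fwd
Round 2: pos2(id62) recv 52: drop; pos5(id87) recv 67: drop; pos0(id52) recv 87: fwd; pos1(id16) recv 68: fwd
After round 2: 2 messages still in flight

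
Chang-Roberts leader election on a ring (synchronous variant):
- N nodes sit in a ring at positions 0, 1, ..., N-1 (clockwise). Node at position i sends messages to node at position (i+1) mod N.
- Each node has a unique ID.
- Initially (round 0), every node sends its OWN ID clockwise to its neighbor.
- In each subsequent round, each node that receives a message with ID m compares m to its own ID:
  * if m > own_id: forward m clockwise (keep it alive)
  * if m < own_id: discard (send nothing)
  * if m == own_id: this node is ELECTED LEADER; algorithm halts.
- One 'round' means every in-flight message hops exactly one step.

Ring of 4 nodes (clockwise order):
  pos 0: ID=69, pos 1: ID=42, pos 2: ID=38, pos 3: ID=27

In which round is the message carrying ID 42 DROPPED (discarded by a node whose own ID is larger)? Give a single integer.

Answer: 3

Derivation:
Round 1: pos1(id42) recv 69: fwd; pos2(id38) recv 42: fwd; pos3(id27) recv 38: fwd; pos0(id69) recv 27: drop
Round 2: pos2(id38) recv 69: fwd; pos3(id27) recv 42: fwd; pos0(id69) recv 38: drop
Round 3: pos3(id27) recv 69: fwd; pos0(id69) recv 42: drop
Round 4: pos0(id69) recv 69: ELECTED
Message ID 42 originates at pos 1; dropped at pos 0 in round 3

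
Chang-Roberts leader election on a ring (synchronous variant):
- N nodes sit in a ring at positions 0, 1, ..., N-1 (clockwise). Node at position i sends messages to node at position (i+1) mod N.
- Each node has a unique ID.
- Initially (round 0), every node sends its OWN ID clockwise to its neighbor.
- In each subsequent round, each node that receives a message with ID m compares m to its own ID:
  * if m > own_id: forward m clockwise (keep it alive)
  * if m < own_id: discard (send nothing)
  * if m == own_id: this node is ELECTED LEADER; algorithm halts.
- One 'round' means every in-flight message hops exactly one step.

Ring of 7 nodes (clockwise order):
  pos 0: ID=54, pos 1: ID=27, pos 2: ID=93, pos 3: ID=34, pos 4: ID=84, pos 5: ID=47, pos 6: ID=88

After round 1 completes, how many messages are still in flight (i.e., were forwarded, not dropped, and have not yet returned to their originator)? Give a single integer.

Round 1: pos1(id27) recv 54: fwd; pos2(id93) recv 27: drop; pos3(id34) recv 93: fwd; pos4(id84) recv 34: drop; pos5(id47) recv 84: fwd; pos6(id88) recv 47: drop; pos0(id54) recv 88: fwd
After round 1: 4 messages still in flight

Answer: 4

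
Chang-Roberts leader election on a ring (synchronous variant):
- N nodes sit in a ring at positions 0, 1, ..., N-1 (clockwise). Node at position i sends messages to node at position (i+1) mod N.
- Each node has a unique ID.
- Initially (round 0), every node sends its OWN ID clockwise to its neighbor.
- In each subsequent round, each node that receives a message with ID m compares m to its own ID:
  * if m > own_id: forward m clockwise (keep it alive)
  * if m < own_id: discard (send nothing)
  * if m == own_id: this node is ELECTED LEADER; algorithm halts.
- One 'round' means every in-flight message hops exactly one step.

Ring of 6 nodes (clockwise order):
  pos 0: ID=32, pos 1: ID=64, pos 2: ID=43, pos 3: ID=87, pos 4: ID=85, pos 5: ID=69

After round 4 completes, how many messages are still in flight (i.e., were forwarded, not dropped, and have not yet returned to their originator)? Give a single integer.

Round 1: pos1(id64) recv 32: drop; pos2(id43) recv 64: fwd; pos3(id87) recv 43: drop; pos4(id85) recv 87: fwd; pos5(id69) recv 85: fwd; pos0(id32) recv 69: fwd
Round 2: pos3(id87) recv 64: drop; pos5(id69) recv 87: fwd; pos0(id32) recv 85: fwd; pos1(id64) recv 69: fwd
Round 3: pos0(id32) recv 87: fwd; pos1(id64) recv 85: fwd; pos2(id43) recv 69: fwd
Round 4: pos1(id64) recv 87: fwd; pos2(id43) recv 85: fwd; pos3(id87) recv 69: drop
After round 4: 2 messages still in flight

Answer: 2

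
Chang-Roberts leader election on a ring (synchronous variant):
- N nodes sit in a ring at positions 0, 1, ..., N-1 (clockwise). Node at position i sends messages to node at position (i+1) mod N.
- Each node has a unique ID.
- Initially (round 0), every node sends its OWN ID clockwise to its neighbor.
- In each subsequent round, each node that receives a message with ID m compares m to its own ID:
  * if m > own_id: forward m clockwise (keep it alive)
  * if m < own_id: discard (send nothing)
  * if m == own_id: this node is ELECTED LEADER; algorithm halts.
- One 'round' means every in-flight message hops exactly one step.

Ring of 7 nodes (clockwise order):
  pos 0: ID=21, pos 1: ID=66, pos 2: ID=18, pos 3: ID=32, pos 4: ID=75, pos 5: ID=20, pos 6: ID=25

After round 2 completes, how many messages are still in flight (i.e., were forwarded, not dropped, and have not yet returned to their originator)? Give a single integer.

Answer: 2

Derivation:
Round 1: pos1(id66) recv 21: drop; pos2(id18) recv 66: fwd; pos3(id32) recv 18: drop; pos4(id75) recv 32: drop; pos5(id20) recv 75: fwd; pos6(id25) recv 20: drop; pos0(id21) recv 25: fwd
Round 2: pos3(id32) recv 66: fwd; pos6(id25) recv 75: fwd; pos1(id66) recv 25: drop
After round 2: 2 messages still in flight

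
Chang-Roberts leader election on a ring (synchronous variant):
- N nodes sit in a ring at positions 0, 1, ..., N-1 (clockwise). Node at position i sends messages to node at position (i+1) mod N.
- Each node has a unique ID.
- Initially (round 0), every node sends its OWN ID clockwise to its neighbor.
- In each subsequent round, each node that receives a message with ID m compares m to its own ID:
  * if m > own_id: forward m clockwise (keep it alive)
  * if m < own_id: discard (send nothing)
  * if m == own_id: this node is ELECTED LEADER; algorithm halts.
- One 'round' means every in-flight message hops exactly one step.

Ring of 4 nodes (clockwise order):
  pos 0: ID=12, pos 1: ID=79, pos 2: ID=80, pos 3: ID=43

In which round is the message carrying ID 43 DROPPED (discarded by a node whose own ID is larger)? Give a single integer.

Answer: 2

Derivation:
Round 1: pos1(id79) recv 12: drop; pos2(id80) recv 79: drop; pos3(id43) recv 80: fwd; pos0(id12) recv 43: fwd
Round 2: pos0(id12) recv 80: fwd; pos1(id79) recv 43: drop
Round 3: pos1(id79) recv 80: fwd
Round 4: pos2(id80) recv 80: ELECTED
Message ID 43 originates at pos 3; dropped at pos 1 in round 2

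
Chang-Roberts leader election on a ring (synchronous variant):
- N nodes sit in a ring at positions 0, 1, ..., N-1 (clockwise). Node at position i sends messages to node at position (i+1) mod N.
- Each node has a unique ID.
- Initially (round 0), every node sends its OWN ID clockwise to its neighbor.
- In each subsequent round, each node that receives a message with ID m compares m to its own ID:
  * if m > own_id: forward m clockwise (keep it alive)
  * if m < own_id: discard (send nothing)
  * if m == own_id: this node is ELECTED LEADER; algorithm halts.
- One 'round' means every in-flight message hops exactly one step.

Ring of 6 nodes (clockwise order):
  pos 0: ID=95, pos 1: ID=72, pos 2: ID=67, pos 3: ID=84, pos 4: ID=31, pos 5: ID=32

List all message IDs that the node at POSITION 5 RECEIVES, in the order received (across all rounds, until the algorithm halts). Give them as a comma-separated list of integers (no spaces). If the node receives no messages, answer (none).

Answer: 31,84,95

Derivation:
Round 1: pos1(id72) recv 95: fwd; pos2(id67) recv 72: fwd; pos3(id84) recv 67: drop; pos4(id31) recv 84: fwd; pos5(id32) recv 31: drop; pos0(id95) recv 32: drop
Round 2: pos2(id67) recv 95: fwd; pos3(id84) recv 72: drop; pos5(id32) recv 84: fwd
Round 3: pos3(id84) recv 95: fwd; pos0(id95) recv 84: drop
Round 4: pos4(id31) recv 95: fwd
Round 5: pos5(id32) recv 95: fwd
Round 6: pos0(id95) recv 95: ELECTED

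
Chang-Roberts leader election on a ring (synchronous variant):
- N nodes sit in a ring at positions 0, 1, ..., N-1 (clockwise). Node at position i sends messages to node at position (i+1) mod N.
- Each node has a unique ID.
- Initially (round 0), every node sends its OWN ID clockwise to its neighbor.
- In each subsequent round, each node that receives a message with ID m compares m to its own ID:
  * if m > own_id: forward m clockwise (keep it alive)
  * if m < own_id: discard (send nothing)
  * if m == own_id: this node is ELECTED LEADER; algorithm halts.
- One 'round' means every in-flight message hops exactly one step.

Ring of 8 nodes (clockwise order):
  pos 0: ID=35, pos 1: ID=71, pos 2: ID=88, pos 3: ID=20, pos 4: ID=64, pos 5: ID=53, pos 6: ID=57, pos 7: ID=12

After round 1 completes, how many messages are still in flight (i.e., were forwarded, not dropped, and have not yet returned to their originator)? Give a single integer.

Round 1: pos1(id71) recv 35: drop; pos2(id88) recv 71: drop; pos3(id20) recv 88: fwd; pos4(id64) recv 20: drop; pos5(id53) recv 64: fwd; pos6(id57) recv 53: drop; pos7(id12) recv 57: fwd; pos0(id35) recv 12: drop
After round 1: 3 messages still in flight

Answer: 3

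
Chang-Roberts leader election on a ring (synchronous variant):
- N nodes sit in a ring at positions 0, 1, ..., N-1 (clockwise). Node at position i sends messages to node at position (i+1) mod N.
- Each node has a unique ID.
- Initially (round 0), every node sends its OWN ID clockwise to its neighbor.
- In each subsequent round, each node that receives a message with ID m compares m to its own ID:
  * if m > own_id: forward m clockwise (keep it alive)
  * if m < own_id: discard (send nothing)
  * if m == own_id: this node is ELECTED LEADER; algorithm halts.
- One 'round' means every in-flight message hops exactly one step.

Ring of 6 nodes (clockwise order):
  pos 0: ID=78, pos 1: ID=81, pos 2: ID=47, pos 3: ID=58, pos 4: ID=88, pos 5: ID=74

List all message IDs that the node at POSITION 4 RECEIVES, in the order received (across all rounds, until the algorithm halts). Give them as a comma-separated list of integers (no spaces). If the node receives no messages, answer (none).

Round 1: pos1(id81) recv 78: drop; pos2(id47) recv 81: fwd; pos3(id58) recv 47: drop; pos4(id88) recv 58: drop; pos5(id74) recv 88: fwd; pos0(id78) recv 74: drop
Round 2: pos3(id58) recv 81: fwd; pos0(id78) recv 88: fwd
Round 3: pos4(id88) recv 81: drop; pos1(id81) recv 88: fwd
Round 4: pos2(id47) recv 88: fwd
Round 5: pos3(id58) recv 88: fwd
Round 6: pos4(id88) recv 88: ELECTED

Answer: 58,81,88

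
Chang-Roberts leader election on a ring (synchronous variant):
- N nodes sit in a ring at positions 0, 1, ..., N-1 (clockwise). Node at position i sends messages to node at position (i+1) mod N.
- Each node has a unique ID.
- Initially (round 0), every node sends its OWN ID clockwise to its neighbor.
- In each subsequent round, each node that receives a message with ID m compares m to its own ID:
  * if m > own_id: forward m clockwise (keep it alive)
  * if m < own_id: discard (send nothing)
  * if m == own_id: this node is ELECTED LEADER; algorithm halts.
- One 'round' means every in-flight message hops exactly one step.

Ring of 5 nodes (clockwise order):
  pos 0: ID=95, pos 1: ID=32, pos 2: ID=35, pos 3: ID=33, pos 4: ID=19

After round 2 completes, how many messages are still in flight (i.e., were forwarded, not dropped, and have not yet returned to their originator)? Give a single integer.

Answer: 2

Derivation:
Round 1: pos1(id32) recv 95: fwd; pos2(id35) recv 32: drop; pos3(id33) recv 35: fwd; pos4(id19) recv 33: fwd; pos0(id95) recv 19: drop
Round 2: pos2(id35) recv 95: fwd; pos4(id19) recv 35: fwd; pos0(id95) recv 33: drop
After round 2: 2 messages still in flight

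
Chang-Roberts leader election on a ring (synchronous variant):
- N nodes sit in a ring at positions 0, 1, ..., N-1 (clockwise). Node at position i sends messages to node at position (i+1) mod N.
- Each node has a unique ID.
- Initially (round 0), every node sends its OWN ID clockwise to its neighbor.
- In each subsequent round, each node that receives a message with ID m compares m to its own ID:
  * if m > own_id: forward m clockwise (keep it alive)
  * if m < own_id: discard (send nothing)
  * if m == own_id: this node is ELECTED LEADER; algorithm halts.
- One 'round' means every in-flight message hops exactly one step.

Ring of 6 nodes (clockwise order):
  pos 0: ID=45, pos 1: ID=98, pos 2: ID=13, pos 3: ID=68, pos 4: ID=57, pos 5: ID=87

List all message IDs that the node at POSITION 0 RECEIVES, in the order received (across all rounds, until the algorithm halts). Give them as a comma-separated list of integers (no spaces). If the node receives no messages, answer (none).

Round 1: pos1(id98) recv 45: drop; pos2(id13) recv 98: fwd; pos3(id68) recv 13: drop; pos4(id57) recv 68: fwd; pos5(id87) recv 57: drop; pos0(id45) recv 87: fwd
Round 2: pos3(id68) recv 98: fwd; pos5(id87) recv 68: drop; pos1(id98) recv 87: drop
Round 3: pos4(id57) recv 98: fwd
Round 4: pos5(id87) recv 98: fwd
Round 5: pos0(id45) recv 98: fwd
Round 6: pos1(id98) recv 98: ELECTED

Answer: 87,98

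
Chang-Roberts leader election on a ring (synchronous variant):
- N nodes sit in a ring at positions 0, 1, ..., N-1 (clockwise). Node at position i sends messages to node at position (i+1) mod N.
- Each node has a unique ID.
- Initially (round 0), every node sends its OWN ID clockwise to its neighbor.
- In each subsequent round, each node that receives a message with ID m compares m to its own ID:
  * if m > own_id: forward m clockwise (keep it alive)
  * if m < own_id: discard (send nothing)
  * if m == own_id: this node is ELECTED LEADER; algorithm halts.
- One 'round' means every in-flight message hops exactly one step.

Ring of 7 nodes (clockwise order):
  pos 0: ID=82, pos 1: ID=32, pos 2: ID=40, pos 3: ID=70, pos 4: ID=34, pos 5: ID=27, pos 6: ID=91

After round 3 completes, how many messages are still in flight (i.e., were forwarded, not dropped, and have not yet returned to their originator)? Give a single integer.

Round 1: pos1(id32) recv 82: fwd; pos2(id40) recv 32: drop; pos3(id70) recv 40: drop; pos4(id34) recv 70: fwd; pos5(id27) recv 34: fwd; pos6(id91) recv 27: drop; pos0(id82) recv 91: fwd
Round 2: pos2(id40) recv 82: fwd; pos5(id27) recv 70: fwd; pos6(id91) recv 34: drop; pos1(id32) recv 91: fwd
Round 3: pos3(id70) recv 82: fwd; pos6(id91) recv 70: drop; pos2(id40) recv 91: fwd
After round 3: 2 messages still in flight

Answer: 2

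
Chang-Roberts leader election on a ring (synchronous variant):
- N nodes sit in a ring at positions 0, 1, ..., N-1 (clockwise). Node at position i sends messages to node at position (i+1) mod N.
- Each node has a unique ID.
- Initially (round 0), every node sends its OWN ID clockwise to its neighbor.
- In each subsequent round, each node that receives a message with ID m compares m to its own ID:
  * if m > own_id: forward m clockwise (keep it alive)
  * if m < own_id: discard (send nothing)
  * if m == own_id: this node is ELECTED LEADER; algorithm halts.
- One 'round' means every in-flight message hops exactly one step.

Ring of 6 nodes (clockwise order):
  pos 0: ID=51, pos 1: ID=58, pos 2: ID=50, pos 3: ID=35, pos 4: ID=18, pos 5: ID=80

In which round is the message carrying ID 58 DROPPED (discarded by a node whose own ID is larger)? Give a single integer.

Answer: 4

Derivation:
Round 1: pos1(id58) recv 51: drop; pos2(id50) recv 58: fwd; pos3(id35) recv 50: fwd; pos4(id18) recv 35: fwd; pos5(id80) recv 18: drop; pos0(id51) recv 80: fwd
Round 2: pos3(id35) recv 58: fwd; pos4(id18) recv 50: fwd; pos5(id80) recv 35: drop; pos1(id58) recv 80: fwd
Round 3: pos4(id18) recv 58: fwd; pos5(id80) recv 50: drop; pos2(id50) recv 80: fwd
Round 4: pos5(id80) recv 58: drop; pos3(id35) recv 80: fwd
Round 5: pos4(id18) recv 80: fwd
Round 6: pos5(id80) recv 80: ELECTED
Message ID 58 originates at pos 1; dropped at pos 5 in round 4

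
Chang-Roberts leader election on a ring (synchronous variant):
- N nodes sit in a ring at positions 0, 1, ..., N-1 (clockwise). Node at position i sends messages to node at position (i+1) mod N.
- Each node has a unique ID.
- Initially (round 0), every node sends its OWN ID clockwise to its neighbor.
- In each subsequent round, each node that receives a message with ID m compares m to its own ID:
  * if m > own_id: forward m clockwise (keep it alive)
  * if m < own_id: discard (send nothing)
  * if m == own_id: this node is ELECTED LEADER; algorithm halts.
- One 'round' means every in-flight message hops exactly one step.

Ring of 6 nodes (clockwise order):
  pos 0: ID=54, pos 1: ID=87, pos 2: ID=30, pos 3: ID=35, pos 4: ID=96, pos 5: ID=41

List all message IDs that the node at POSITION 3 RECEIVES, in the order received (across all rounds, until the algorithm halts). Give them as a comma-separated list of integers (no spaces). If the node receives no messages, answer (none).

Round 1: pos1(id87) recv 54: drop; pos2(id30) recv 87: fwd; pos3(id35) recv 30: drop; pos4(id96) recv 35: drop; pos5(id41) recv 96: fwd; pos0(id54) recv 41: drop
Round 2: pos3(id35) recv 87: fwd; pos0(id54) recv 96: fwd
Round 3: pos4(id96) recv 87: drop; pos1(id87) recv 96: fwd
Round 4: pos2(id30) recv 96: fwd
Round 5: pos3(id35) recv 96: fwd
Round 6: pos4(id96) recv 96: ELECTED

Answer: 30,87,96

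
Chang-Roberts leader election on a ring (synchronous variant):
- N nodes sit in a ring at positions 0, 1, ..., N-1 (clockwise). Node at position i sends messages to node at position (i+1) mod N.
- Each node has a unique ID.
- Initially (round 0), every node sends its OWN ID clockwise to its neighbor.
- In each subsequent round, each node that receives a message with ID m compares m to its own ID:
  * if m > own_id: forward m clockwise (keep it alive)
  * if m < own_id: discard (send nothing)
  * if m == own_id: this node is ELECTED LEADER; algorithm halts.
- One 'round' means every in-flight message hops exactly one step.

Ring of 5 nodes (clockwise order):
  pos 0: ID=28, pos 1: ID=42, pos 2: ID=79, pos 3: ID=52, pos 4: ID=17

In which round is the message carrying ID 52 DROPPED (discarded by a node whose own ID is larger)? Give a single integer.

Answer: 4

Derivation:
Round 1: pos1(id42) recv 28: drop; pos2(id79) recv 42: drop; pos3(id52) recv 79: fwd; pos4(id17) recv 52: fwd; pos0(id28) recv 17: drop
Round 2: pos4(id17) recv 79: fwd; pos0(id28) recv 52: fwd
Round 3: pos0(id28) recv 79: fwd; pos1(id42) recv 52: fwd
Round 4: pos1(id42) recv 79: fwd; pos2(id79) recv 52: drop
Round 5: pos2(id79) recv 79: ELECTED
Message ID 52 originates at pos 3; dropped at pos 2 in round 4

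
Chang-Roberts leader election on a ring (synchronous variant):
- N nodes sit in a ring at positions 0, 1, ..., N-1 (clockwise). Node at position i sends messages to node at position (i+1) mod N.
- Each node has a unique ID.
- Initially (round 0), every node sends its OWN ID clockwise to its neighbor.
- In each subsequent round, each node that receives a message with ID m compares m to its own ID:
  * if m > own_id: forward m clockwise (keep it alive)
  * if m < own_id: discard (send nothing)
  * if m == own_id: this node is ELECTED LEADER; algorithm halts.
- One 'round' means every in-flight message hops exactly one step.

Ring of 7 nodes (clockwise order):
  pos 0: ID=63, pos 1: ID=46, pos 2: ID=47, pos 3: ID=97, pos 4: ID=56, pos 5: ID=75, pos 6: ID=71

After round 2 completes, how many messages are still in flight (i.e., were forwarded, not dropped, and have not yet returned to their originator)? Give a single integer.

Round 1: pos1(id46) recv 63: fwd; pos2(id47) recv 46: drop; pos3(id97) recv 47: drop; pos4(id56) recv 97: fwd; pos5(id75) recv 56: drop; pos6(id71) recv 75: fwd; pos0(id63) recv 71: fwd
Round 2: pos2(id47) recv 63: fwd; pos5(id75) recv 97: fwd; pos0(id63) recv 75: fwd; pos1(id46) recv 71: fwd
After round 2: 4 messages still in flight

Answer: 4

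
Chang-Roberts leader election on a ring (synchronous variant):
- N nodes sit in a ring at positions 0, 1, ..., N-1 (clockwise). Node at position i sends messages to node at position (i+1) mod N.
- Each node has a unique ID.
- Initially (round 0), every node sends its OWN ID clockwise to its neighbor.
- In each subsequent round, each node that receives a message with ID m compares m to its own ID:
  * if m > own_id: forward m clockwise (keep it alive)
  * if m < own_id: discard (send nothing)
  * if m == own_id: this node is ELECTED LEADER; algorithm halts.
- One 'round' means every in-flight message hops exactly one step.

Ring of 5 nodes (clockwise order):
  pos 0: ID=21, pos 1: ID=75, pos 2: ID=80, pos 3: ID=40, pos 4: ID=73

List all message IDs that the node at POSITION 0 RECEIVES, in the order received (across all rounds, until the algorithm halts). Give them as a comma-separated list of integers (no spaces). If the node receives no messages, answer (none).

Round 1: pos1(id75) recv 21: drop; pos2(id80) recv 75: drop; pos3(id40) recv 80: fwd; pos4(id73) recv 40: drop; pos0(id21) recv 73: fwd
Round 2: pos4(id73) recv 80: fwd; pos1(id75) recv 73: drop
Round 3: pos0(id21) recv 80: fwd
Round 4: pos1(id75) recv 80: fwd
Round 5: pos2(id80) recv 80: ELECTED

Answer: 73,80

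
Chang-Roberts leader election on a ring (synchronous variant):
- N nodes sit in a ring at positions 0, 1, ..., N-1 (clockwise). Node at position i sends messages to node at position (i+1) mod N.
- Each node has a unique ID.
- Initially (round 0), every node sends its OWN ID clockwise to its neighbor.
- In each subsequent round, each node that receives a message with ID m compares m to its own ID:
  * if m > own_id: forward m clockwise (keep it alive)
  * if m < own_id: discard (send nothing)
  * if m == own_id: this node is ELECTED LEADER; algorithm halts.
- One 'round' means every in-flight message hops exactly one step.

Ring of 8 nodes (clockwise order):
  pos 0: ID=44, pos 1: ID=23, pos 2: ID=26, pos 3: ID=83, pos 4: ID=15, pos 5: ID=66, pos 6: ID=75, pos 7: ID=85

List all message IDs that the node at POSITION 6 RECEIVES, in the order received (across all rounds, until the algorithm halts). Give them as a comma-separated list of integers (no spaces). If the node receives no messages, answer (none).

Answer: 66,83,85

Derivation:
Round 1: pos1(id23) recv 44: fwd; pos2(id26) recv 23: drop; pos3(id83) recv 26: drop; pos4(id15) recv 83: fwd; pos5(id66) recv 15: drop; pos6(id75) recv 66: drop; pos7(id85) recv 75: drop; pos0(id44) recv 85: fwd
Round 2: pos2(id26) recv 44: fwd; pos5(id66) recv 83: fwd; pos1(id23) recv 85: fwd
Round 3: pos3(id83) recv 44: drop; pos6(id75) recv 83: fwd; pos2(id26) recv 85: fwd
Round 4: pos7(id85) recv 83: drop; pos3(id83) recv 85: fwd
Round 5: pos4(id15) recv 85: fwd
Round 6: pos5(id66) recv 85: fwd
Round 7: pos6(id75) recv 85: fwd
Round 8: pos7(id85) recv 85: ELECTED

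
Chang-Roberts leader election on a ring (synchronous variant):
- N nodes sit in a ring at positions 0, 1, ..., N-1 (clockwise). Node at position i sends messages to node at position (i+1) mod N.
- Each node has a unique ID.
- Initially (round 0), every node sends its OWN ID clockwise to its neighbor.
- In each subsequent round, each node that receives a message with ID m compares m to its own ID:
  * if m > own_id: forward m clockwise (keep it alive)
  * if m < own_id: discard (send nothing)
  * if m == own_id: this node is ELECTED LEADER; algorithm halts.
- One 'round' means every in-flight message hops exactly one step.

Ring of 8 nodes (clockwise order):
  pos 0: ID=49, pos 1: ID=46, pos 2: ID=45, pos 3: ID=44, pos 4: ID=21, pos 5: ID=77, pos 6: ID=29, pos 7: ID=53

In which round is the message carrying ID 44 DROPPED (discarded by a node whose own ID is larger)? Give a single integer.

Answer: 2

Derivation:
Round 1: pos1(id46) recv 49: fwd; pos2(id45) recv 46: fwd; pos3(id44) recv 45: fwd; pos4(id21) recv 44: fwd; pos5(id77) recv 21: drop; pos6(id29) recv 77: fwd; pos7(id53) recv 29: drop; pos0(id49) recv 53: fwd
Round 2: pos2(id45) recv 49: fwd; pos3(id44) recv 46: fwd; pos4(id21) recv 45: fwd; pos5(id77) recv 44: drop; pos7(id53) recv 77: fwd; pos1(id46) recv 53: fwd
Round 3: pos3(id44) recv 49: fwd; pos4(id21) recv 46: fwd; pos5(id77) recv 45: drop; pos0(id49) recv 77: fwd; pos2(id45) recv 53: fwd
Round 4: pos4(id21) recv 49: fwd; pos5(id77) recv 46: drop; pos1(id46) recv 77: fwd; pos3(id44) recv 53: fwd
Round 5: pos5(id77) recv 49: drop; pos2(id45) recv 77: fwd; pos4(id21) recv 53: fwd
Round 6: pos3(id44) recv 77: fwd; pos5(id77) recv 53: drop
Round 7: pos4(id21) recv 77: fwd
Round 8: pos5(id77) recv 77: ELECTED
Message ID 44 originates at pos 3; dropped at pos 5 in round 2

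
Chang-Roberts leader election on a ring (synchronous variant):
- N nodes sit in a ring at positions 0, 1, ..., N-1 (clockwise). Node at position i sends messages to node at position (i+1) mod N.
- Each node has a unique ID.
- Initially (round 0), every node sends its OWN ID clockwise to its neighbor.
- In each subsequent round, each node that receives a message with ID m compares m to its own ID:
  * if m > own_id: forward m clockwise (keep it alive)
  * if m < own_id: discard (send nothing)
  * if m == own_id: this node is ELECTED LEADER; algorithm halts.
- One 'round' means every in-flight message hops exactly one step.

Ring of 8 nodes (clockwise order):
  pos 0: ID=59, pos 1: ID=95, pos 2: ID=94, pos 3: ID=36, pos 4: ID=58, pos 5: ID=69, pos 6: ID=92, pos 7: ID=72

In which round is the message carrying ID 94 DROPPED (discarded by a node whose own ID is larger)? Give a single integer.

Answer: 7

Derivation:
Round 1: pos1(id95) recv 59: drop; pos2(id94) recv 95: fwd; pos3(id36) recv 94: fwd; pos4(id58) recv 36: drop; pos5(id69) recv 58: drop; pos6(id92) recv 69: drop; pos7(id72) recv 92: fwd; pos0(id59) recv 72: fwd
Round 2: pos3(id36) recv 95: fwd; pos4(id58) recv 94: fwd; pos0(id59) recv 92: fwd; pos1(id95) recv 72: drop
Round 3: pos4(id58) recv 95: fwd; pos5(id69) recv 94: fwd; pos1(id95) recv 92: drop
Round 4: pos5(id69) recv 95: fwd; pos6(id92) recv 94: fwd
Round 5: pos6(id92) recv 95: fwd; pos7(id72) recv 94: fwd
Round 6: pos7(id72) recv 95: fwd; pos0(id59) recv 94: fwd
Round 7: pos0(id59) recv 95: fwd; pos1(id95) recv 94: drop
Round 8: pos1(id95) recv 95: ELECTED
Message ID 94 originates at pos 2; dropped at pos 1 in round 7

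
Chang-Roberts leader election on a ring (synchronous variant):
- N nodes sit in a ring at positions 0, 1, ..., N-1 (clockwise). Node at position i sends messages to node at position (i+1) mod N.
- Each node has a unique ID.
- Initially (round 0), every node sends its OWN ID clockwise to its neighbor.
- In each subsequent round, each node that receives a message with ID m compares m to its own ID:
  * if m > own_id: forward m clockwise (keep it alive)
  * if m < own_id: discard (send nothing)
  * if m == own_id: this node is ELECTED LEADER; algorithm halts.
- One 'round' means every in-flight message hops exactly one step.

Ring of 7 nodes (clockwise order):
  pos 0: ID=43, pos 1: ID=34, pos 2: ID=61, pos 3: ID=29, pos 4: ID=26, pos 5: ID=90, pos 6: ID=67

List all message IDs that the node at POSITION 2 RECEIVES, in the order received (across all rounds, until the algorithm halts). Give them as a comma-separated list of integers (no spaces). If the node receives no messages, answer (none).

Answer: 34,43,67,90

Derivation:
Round 1: pos1(id34) recv 43: fwd; pos2(id61) recv 34: drop; pos3(id29) recv 61: fwd; pos4(id26) recv 29: fwd; pos5(id90) recv 26: drop; pos6(id67) recv 90: fwd; pos0(id43) recv 67: fwd
Round 2: pos2(id61) recv 43: drop; pos4(id26) recv 61: fwd; pos5(id90) recv 29: drop; pos0(id43) recv 90: fwd; pos1(id34) recv 67: fwd
Round 3: pos5(id90) recv 61: drop; pos1(id34) recv 90: fwd; pos2(id61) recv 67: fwd
Round 4: pos2(id61) recv 90: fwd; pos3(id29) recv 67: fwd
Round 5: pos3(id29) recv 90: fwd; pos4(id26) recv 67: fwd
Round 6: pos4(id26) recv 90: fwd; pos5(id90) recv 67: drop
Round 7: pos5(id90) recv 90: ELECTED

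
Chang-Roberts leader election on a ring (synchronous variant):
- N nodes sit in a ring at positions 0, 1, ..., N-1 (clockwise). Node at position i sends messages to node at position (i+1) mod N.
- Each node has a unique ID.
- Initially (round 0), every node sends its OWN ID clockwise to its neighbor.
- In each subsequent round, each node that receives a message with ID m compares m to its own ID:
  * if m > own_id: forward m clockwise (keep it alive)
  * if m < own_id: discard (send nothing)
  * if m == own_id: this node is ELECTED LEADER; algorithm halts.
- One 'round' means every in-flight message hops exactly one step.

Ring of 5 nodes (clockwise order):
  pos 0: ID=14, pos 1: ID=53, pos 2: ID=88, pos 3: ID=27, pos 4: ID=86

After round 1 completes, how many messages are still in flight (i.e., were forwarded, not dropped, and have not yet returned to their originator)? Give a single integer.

Round 1: pos1(id53) recv 14: drop; pos2(id88) recv 53: drop; pos3(id27) recv 88: fwd; pos4(id86) recv 27: drop; pos0(id14) recv 86: fwd
After round 1: 2 messages still in flight

Answer: 2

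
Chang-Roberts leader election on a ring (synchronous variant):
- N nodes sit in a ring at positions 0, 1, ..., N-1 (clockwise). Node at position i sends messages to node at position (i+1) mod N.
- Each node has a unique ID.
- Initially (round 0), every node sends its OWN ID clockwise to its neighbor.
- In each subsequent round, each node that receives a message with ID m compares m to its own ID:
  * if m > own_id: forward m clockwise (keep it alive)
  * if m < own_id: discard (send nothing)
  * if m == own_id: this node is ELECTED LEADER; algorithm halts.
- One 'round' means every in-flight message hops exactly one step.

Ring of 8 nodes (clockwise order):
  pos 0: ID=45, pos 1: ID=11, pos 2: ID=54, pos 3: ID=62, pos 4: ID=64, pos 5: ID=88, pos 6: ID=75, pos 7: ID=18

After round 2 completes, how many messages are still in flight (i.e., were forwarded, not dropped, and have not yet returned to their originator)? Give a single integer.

Round 1: pos1(id11) recv 45: fwd; pos2(id54) recv 11: drop; pos3(id62) recv 54: drop; pos4(id64) recv 62: drop; pos5(id88) recv 64: drop; pos6(id75) recv 88: fwd; pos7(id18) recv 75: fwd; pos0(id45) recv 18: drop
Round 2: pos2(id54) recv 45: drop; pos7(id18) recv 88: fwd; pos0(id45) recv 75: fwd
After round 2: 2 messages still in flight

Answer: 2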